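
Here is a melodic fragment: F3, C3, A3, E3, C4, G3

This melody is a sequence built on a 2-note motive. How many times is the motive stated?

3

6 notes in groups of 2 gives 6/2 = 3 statements.
Starts: F3, A3, C4 — each up a 3rd.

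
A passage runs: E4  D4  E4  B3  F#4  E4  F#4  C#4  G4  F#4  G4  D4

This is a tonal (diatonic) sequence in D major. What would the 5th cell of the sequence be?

The 4-note cells begin on E4, F#4, G4 — each up a 2nd from the last.
Continuing the starts: A4 → B4.
From B4 the diatonic shape gives B4 A4 B4 F#4.

B4 A4 B4 F#4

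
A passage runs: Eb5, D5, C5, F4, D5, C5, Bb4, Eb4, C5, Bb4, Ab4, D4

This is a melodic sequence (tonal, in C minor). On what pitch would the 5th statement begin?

Ab4

Unit = 4 notes; the statements start on Eb5, D5, C5, moving down a 2nd each time.
Extending the heads down a 2nd: Bb4 → Ab4.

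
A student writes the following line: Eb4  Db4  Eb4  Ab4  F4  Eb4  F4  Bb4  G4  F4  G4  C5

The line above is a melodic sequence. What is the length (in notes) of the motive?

4

There are 12 notes; a 4-note unit gives 3 cells:
Eb4 Db4 Eb4 Ab4 | F4 Eb4 F4 Bb4 | G4 F4 G4 C5
Each cell is the previous one up a 2nd — so the unit is 4 notes.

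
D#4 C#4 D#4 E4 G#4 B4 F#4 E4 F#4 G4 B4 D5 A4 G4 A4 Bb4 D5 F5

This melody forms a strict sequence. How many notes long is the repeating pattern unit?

Try groups of 6 (3 cells in 18 notes):
D#4 C#4 D#4 E4 G#4 B4 | F#4 E4 F#4 G4 B4 D5 | A4 G4 A4 Bb4 D5 F5
Every group is a transposition up a 3rd of the one before; no shorter unit works.

6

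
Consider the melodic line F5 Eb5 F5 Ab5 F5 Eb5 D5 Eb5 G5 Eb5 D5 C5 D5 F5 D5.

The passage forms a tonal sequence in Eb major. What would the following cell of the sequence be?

The 5-note cells begin on F5, Eb5, D5 — each down a 2nd from the last.
Statement 4 starts on C5 and keeps the same diatonic contour: C5 Bb4 C5 Eb5 C5.

C5 Bb4 C5 Eb5 C5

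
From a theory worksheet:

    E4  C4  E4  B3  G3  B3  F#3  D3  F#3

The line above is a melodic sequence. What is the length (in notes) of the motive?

3

9 notes total. Splitting into 3 groups of 3:
E4 C4 E4 | B3 G3 B3 | F#3 D3 F#3
Each cell is the previous one down a 4th — so the unit is 3 notes.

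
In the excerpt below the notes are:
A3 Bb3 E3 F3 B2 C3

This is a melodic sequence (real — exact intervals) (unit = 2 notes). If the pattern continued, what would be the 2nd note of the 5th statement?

D2

The unit is 2 notes. Position-2 pitches of the 3 shown cells: Bb3, F3, C3.
Extending down a 4th: G2 → D2.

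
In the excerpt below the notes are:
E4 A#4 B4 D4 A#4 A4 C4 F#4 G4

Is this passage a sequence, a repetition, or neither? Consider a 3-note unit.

neither

Note 2 of cell 2 is A#4; if this were a sequence it would be G#4. No unit length gives a consistent transposition pattern.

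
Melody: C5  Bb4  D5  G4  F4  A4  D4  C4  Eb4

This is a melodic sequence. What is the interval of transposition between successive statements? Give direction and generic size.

Taking 3-note groups, the heads are C5, G4, D4: the pattern moves down a 4th.
C5 to G4 is down a 4th.

down a 4th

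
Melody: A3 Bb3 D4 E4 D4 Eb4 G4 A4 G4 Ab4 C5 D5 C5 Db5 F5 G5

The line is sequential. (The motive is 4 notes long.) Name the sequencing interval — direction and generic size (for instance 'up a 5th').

Unit = 4 notes; the statements start on A3, D4, G4, C5, moving up a 4th each time.
From A3 to D4: up a 4th.

up a 4th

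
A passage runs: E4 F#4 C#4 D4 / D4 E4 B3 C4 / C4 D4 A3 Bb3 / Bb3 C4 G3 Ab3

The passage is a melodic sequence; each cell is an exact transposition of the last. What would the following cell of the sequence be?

The 4-note cells begin on E4, D4, C4, Bb3 — each down a 2nd from the last.
So cell 5 is Ab3 Bb3 F3 Gb3.

Ab3 Bb3 F3 Gb3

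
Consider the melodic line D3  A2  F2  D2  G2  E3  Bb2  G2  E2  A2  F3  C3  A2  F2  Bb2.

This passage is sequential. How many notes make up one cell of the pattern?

15 notes total. Splitting into 3 groups of 5:
D3 A2 F2 D2 G2 | E3 Bb2 G2 E2 A2 | F3 C3 A2 F2 Bb2
That's a consistent up a 2nd shift per cell, and no other grouping gives one.

5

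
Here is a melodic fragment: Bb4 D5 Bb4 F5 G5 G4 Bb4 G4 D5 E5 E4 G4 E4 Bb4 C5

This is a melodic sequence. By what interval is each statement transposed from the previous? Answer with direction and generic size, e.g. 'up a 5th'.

down a 3rd

Unit = 5 notes; the statements start on Bb4, G4, E4, moving down a 3rd each time.
From Bb4 to G4: down a 3rd.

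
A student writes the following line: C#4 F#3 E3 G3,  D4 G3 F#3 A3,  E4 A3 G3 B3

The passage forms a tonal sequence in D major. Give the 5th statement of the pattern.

With a 4-note motive the entries are C#4, D4, E4, each up a 2nd from the previous.
Extending up a 2nd: F#4 → G4.
Statement 5 starts on G4 and keeps the same diatonic contour: G4 C#4 B3 D4.

G4 C#4 B3 D4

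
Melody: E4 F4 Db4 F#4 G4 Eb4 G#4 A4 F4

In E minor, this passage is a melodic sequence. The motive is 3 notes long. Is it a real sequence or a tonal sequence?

Each cell has the same semitone pattern (1, -4) — intervals are preserved exactly.
And F4 lies outside E minor, so the sequence is real rather than tonal.

real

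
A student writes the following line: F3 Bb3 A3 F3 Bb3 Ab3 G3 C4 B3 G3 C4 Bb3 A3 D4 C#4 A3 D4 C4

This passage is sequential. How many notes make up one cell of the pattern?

Try groups of 6 (3 cells in 18 notes):
F3 Bb3 A3 F3 Bb3 Ab3 | G3 C4 B3 G3 C4 Bb3 | A3 D4 C#4 A3 D4 C4
That's a consistent up a 2nd shift per cell, and no other grouping gives one.

6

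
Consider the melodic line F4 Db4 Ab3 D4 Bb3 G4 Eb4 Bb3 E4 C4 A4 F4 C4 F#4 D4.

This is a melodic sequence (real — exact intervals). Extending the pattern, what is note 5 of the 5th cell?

F#4

The unit is 5 notes. Position-5 pitches of the 3 shown cells: Bb3, C4, D4.
Extending up a 2nd: E4 → F#4.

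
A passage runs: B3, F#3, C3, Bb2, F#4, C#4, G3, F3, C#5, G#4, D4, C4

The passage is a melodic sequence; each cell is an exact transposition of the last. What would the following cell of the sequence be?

G#5 D#5 A4 G4

Unit = 4 notes; the statements start on B3, F#4, C#5, moving up a 5th each time.
So cell 4 is G#5 D#5 A4 G4.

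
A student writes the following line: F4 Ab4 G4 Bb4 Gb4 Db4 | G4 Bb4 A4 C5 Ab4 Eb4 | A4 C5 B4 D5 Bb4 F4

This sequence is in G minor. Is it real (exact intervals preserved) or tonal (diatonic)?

Each cell has the same semitone pattern (3, -1, 3, -4, -5) — intervals are preserved exactly.
And Ab4 lies outside G minor, so the sequence is real rather than tonal.

real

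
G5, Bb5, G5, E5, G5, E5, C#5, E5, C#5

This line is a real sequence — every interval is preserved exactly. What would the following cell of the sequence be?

With a 3-note motive the entries are G5, E5, C#5, each down a 3rd from the previous.
Statement 4 starts on A#4 and keeps the same exact contour: A#4 C#5 A#4.

A#4 C#5 A#4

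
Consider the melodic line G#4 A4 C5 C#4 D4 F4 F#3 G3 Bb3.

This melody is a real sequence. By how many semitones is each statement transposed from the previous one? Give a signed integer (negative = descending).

Unit = 3 notes; the statements start on G#4, C#4, F#3, moving down a 5th each time.
G#4→C#4 is 61 − 68 = -7 semitones.

-7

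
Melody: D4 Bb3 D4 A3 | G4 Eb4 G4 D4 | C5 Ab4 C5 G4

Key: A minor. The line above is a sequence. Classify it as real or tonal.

real

Each cell has the same semitone pattern (-4, 4, -5) — intervals are preserved exactly.
And Bb3 lies outside A minor, so the sequence is real rather than tonal.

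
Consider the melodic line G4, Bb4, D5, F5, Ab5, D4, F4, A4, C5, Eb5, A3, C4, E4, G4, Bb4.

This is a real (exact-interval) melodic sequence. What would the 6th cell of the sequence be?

F#2 A2 C#3 E3 G3

Taking 5-note groups, the heads are G4, D4, A3: the pattern moves down a 4th.
Continuing the starts: E3 → B2 → F#2.
From F#2 the exact shape gives F#2 A2 C#3 E3 G3.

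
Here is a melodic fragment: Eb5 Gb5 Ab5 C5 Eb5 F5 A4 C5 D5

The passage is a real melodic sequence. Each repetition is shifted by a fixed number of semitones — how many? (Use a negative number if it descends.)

Taking 3-note groups, the heads are Eb5, C5, A4: the pattern moves down a 3rd.
Eb5 to C5 spans -3 semitones.

-3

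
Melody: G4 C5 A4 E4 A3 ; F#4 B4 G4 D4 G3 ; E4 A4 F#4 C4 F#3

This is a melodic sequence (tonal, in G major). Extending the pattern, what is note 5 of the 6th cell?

C3

With 5-note cells, note 5 of each statement runs A3, G3, F#3.
Extending down a 2nd: E3 → D3 → C3.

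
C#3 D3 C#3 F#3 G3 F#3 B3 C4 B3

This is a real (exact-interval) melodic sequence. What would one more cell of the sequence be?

Taking 3-note groups, the heads are C#3, F#3, B3: the pattern moves up a 4th.
Statement 4 starts on E4 and keeps the same exact contour: E4 F4 E4.

E4 F4 E4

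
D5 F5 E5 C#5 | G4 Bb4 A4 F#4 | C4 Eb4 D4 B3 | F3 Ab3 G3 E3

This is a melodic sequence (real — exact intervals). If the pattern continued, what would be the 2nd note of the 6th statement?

With 4-note cells, note 2 of each statement runs F5, Bb4, Eb4, Ab3.
Each moves down a 5th. Continuing: Db3 → Gb2.

Gb2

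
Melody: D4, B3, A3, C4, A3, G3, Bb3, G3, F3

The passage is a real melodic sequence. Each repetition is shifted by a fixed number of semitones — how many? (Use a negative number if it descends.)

With a 3-note motive the entries are D4, C4, Bb3, each down a 2nd from the previous.
Counting half-steps from D4 to C4: -2.

-2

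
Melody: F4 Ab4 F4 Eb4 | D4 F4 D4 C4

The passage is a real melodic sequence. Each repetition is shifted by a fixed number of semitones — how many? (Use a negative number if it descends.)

-3

Unit = 4 notes; the statements start on F4, D4, moving down a 3rd each time.
F4 to D4 spans -3 semitones.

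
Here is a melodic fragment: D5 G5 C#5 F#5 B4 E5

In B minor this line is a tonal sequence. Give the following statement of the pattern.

A4 D5

Taking 2-note groups, the heads are D5, C#5, B4: the pattern moves down a 2nd.
Statement 4 starts on A4 and keeps the same diatonic contour: A4 D5.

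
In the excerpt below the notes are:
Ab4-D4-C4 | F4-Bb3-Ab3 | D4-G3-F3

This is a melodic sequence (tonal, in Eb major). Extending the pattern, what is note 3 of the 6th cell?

G2

Grouping in 3s, the 3rd note of each cell is C4, Ab3, F3.
Carrying that down a 3rd forward: D3 → Bb2 → G2.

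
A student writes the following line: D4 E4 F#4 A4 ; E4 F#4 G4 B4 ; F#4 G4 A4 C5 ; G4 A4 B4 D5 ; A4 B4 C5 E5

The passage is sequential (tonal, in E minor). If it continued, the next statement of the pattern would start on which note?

B4

Unit = 4 notes; the statements start on D4, E4, F#4, G4, A4, moving up a 2nd each time.
The next head, up a 2nd from A4, is B4.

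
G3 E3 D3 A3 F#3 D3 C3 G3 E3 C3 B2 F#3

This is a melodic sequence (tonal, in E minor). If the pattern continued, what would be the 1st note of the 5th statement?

With 4-note cells, note 1 of each statement runs G3, F#3, E3.
Extending down a 2nd: D3 → C3.

C3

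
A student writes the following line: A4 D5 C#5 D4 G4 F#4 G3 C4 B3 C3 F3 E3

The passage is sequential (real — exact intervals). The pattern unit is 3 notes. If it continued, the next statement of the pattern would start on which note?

Taking 3-note groups, the heads are A4, D4, G3, C3: the pattern moves down a 5th.
One more step down a 5th gives F2.

F2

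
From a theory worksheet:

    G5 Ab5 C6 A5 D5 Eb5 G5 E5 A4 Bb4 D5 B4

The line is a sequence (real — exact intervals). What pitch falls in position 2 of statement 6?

The unit is 4 notes. Position-2 pitches of the 3 shown cells: Ab5, Eb5, Bb4.
Extending down a 4th: F4 → C4 → G3.

G3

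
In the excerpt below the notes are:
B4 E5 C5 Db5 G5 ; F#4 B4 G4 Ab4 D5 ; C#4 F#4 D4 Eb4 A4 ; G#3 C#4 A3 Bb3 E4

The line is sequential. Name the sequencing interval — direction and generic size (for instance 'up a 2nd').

down a 4th

The 5-note cells begin on B4, F#4, C#4, G#3 — each down a 4th from the last.
B4 to F#4 is down a 4th.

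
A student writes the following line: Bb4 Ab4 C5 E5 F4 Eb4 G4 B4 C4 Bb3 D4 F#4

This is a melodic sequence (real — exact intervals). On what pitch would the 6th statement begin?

The 4-note cells begin on Bb4, F4, C4 — each down a 4th from the last.
Extending the heads down a 4th: G3 → D3 → A2.

A2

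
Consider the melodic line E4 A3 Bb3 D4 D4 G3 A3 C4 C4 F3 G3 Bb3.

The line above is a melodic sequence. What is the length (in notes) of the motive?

4

Try groups of 4 (3 cells in 12 notes):
E4 A3 Bb3 D4 | D4 G3 A3 C4 | C4 F3 G3 Bb3
That's a consistent down a 2nd shift per cell, and no other grouping gives one.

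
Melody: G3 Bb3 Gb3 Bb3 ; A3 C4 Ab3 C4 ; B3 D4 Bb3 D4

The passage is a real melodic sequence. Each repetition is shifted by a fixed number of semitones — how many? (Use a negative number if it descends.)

2

Unit = 4 notes; the statements start on G3, A3, B3, moving up a 2nd each time.
Counting half-steps from G3 to A3: 2.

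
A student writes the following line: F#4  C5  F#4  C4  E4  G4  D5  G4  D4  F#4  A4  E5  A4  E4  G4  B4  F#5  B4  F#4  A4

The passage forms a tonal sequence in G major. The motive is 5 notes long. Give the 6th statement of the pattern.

D5 A5 D5 A4 C5

With a 5-note motive the entries are F#4, G4, A4, B4, each up a 2nd from the previous.
Extending up a 2nd: C5 → D5.
From D5 the diatonic shape gives D5 A5 D5 A4 C5.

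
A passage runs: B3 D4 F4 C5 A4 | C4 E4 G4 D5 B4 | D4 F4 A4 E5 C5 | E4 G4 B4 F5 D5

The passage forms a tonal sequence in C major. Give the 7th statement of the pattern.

Taking 5-note groups, the heads are B3, C4, D4, E4: the pattern moves up a 2nd.
Extending up a 2nd: F4 → G4 → A4.
So cell 7 is A4 C5 E5 B5 G5.

A4 C5 E5 B5 G5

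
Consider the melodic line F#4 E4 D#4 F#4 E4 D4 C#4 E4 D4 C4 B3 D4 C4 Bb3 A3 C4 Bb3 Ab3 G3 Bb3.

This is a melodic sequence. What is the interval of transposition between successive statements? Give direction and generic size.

down a 2nd

Taking 4-note groups, the heads are F#4, E4, D4, C4, Bb3: the pattern moves down a 2nd.
F#4 to E4 is down a 2nd.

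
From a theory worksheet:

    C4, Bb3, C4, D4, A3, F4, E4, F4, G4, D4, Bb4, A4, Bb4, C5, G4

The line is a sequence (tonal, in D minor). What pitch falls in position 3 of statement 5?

A5

Grouping in 5s, the 3rd note of each cell is C4, F4, Bb4.
Carrying that up a 4th forward: E5 → A5.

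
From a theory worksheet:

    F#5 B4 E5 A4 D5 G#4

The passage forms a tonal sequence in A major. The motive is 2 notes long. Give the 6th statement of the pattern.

Unit = 2 notes; the statements start on F#5, E5, D5, moving down a 2nd each time.
Continuing the starts: C#5 → B4 → A4.
Statement 6 starts on A4 and keeps the same diatonic contour: A4 D4.

A4 D4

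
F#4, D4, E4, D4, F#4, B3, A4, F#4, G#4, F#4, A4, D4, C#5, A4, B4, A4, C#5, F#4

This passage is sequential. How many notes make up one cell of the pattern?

6

Try groups of 6 (3 cells in 18 notes):
F#4 D4 E4 D4 F#4 B3 | A4 F#4 G#4 F#4 A4 D4 | C#5 A4 B4 A4 C#5 F#4
Every group is a transposition up a 3rd of the one before; no shorter unit works.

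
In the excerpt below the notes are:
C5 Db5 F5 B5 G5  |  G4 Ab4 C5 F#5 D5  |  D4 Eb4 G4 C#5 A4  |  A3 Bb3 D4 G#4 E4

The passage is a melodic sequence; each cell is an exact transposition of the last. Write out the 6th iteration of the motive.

Taking 5-note groups, the heads are C5, G4, D4, A3: the pattern moves down a 4th.
Carrying on: E3 → B2.
So cell 6 is B2 C3 E3 A#3 F#3.

B2 C3 E3 A#3 F#3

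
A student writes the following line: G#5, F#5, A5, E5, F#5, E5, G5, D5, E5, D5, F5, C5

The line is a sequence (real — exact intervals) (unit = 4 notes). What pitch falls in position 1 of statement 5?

With 4-note cells, note 1 of each statement runs G#5, F#5, E5.
Carrying that down a 2nd forward: D5 → C5.

C5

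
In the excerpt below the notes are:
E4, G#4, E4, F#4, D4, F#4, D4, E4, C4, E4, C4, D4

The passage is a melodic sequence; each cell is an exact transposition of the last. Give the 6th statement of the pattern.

Unit = 4 notes; the statements start on E4, D4, C4, moving down a 2nd each time.
Continuing the starts: Bb3 → Ab3 → Gb3.
Statement 6 starts on Gb3 and keeps the same exact contour: Gb3 Bb3 Gb3 Ab3.

Gb3 Bb3 Gb3 Ab3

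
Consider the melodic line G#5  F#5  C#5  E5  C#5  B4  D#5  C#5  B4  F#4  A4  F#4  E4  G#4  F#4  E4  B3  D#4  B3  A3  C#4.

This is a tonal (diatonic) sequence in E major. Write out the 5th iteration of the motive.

E3 D#3 A2 C#3 A2 G#2 B2

With a 7-note motive the entries are G#5, C#5, F#4, each down a 5th from the previous.
Continuing the starts: B3 → E3.
So cell 5 is E3 D#3 A2 C#3 A2 G#2 B2.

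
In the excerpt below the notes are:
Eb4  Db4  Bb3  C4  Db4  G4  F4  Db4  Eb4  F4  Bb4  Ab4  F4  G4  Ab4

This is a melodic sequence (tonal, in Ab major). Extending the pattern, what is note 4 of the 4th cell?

Grouping in 5s, the 4th note of each cell is C4, Eb4, G4.
Each moves up a 3rd; the next is Bb4.

Bb4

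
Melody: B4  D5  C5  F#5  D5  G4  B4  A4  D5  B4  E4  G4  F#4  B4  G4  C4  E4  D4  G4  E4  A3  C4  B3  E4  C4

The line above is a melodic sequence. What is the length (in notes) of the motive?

5

Try groups of 5 (5 cells in 25 notes):
B4 D5 C5 F#5 D5 | G4 B4 A4 D5 B4 | E4 G4 F#4 B4 G4 | C4 E4 D4 G4 E4 | A3 C4 B3 E4 C4
Each cell is the previous one down a 3rd — so the unit is 5 notes.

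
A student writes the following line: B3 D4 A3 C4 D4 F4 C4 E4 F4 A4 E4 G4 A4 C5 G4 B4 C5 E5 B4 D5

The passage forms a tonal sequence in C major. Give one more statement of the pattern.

Taking 4-note groups, the heads are B3, D4, F4, A4, C5: the pattern moves up a 3rd.
From E5 the diatonic shape gives E5 G5 D5 F5.

E5 G5 D5 F5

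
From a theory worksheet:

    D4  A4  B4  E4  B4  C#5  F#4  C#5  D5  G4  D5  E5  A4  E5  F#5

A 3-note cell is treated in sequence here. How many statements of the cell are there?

5

15 notes in groups of 3 gives 15/3 = 5 statements.
Starts: D4, E4, F#4, G4, A4 — each up a 2nd.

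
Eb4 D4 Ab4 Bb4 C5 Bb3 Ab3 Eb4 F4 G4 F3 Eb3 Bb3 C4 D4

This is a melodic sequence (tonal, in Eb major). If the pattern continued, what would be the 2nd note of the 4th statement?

Grouping in 5s, the 2nd note of each cell is D4, Ab3, Eb3.
Each moves down a 4th; the next is Bb2.

Bb2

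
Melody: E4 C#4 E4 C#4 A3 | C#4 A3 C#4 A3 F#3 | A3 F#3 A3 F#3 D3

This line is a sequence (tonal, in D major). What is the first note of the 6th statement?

B2

With a 5-note motive the entries are E4, C#4, A3, each down a 3rd from the previous.
Continuing: F#3 → D3 → B2. Statement 6 starts on B2.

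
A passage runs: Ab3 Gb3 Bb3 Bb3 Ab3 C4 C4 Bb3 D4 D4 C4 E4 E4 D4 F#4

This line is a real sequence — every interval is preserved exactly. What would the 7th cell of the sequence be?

G#4 F#4 A#4

The 3-note cells begin on Ab3, Bb3, C4, D4, E4 — each up a 2nd from the last.
Continuing the starts: F#4 → G#4.
From G#4 the exact shape gives G#4 F#4 A#4.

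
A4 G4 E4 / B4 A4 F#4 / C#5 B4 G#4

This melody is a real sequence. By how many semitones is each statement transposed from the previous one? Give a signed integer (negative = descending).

2

Taking 3-note groups, the heads are A4, B4, C#5: the pattern moves up a 2nd.
Counting half-steps from A4 to B4: 2.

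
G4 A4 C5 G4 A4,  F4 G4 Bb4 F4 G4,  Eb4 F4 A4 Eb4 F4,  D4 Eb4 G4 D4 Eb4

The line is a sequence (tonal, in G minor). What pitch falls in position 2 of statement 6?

Grouping in 5s, the 2nd note of each cell is A4, G4, F4, Eb4.
Carrying that down a 2nd forward: D4 → C4.

C4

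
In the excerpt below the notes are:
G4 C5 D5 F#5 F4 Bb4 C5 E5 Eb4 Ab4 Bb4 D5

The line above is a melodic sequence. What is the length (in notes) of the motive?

4

Try groups of 4 (3 cells in 12 notes):
G4 C5 D5 F#5 | F4 Bb4 C5 E5 | Eb4 Ab4 Bb4 D5
Every group is a transposition down a 2nd of the one before; no shorter unit works.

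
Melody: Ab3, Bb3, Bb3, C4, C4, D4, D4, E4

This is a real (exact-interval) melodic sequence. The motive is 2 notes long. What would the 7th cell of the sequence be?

Taking 2-note groups, the heads are Ab3, Bb3, C4, D4: the pattern moves up a 2nd.
Extending up a 2nd: E4 → F#4 → G#4.
So cell 7 is G#4 A#4.

G#4 A#4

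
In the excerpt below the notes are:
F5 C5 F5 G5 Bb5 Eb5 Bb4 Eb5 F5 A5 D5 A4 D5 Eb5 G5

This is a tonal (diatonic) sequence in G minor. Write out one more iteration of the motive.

Taking 5-note groups, the heads are F5, Eb5, D5: the pattern moves down a 2nd.
From C5 the diatonic shape gives C5 G4 C5 D5 F5.

C5 G4 C5 D5 F5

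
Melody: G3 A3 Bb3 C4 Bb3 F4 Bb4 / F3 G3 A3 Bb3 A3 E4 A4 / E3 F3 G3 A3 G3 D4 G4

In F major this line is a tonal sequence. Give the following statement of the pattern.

Unit = 7 notes; the statements start on G3, F3, E3, moving down a 2nd each time.
Statement 4 starts on D3 and keeps the same diatonic contour: D3 E3 F3 G3 F3 C4 F4.

D3 E3 F3 G3 F3 C4 F4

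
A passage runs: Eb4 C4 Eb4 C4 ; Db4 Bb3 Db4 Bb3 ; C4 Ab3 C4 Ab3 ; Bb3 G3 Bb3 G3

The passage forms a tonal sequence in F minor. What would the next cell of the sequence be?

With a 4-note motive the entries are Eb4, Db4, C4, Bb3, each down a 2nd from the previous.
Statement 5 starts on Ab3 and keeps the same diatonic contour: Ab3 F3 Ab3 F3.

Ab3 F3 Ab3 F3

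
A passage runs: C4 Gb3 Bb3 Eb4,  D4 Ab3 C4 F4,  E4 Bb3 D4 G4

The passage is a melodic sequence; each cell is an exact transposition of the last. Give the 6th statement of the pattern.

A#4 E4 G#4 C#5

Taking 4-note groups, the heads are C4, D4, E4: the pattern moves up a 2nd.
Extending up a 2nd: F#4 → G#4 → A#4.
So cell 6 is A#4 E4 G#4 C#5.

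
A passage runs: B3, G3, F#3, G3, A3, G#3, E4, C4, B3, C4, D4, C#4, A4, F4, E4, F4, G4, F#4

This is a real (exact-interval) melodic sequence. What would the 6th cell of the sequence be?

With a 6-note motive the entries are B3, E4, A4, each up a 4th from the previous.
Extending up a 4th: D5 → G5 → C6.
From C6 the exact shape gives C6 Ab5 G5 Ab5 Bb5 A5.

C6 Ab5 G5 Ab5 Bb5 A5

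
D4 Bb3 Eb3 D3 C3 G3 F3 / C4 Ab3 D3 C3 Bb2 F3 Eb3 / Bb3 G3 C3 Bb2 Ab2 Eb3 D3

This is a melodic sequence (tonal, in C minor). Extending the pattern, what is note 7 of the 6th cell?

Ab2

The unit is 7 notes. Position-7 pitches of the 3 shown cells: F3, Eb3, D3.
Each moves down a 2nd. Continuing: C3 → Bb2 → Ab2.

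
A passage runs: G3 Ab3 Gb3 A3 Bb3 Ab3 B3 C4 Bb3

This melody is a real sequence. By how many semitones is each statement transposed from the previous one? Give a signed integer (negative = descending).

2

Taking 3-note groups, the heads are G3, A3, B3: the pattern moves up a 2nd.
G3→A3 is 57 − 55 = 2 semitones.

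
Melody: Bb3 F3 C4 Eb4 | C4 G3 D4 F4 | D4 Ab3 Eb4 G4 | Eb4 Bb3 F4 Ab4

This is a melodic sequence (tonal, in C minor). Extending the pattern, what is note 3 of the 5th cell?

Grouping in 4s, the 3rd note of each cell is C4, D4, Eb4, F4.
From F4, up a 2nd gives G4.

G4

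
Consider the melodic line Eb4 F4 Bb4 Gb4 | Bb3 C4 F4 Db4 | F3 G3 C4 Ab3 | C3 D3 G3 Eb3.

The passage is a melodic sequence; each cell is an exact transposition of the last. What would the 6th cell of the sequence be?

Taking 4-note groups, the heads are Eb4, Bb3, F3, C3: the pattern moves down a 4th.
Extending down a 4th: G2 → D2.
Statement 6 starts on D2 and keeps the same exact contour: D2 E2 A2 F2.

D2 E2 A2 F2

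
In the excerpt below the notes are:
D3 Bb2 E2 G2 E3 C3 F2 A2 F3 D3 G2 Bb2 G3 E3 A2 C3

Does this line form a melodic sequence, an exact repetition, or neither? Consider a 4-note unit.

Each 4-note cell is the previous one transposed up a 2nd.

sequence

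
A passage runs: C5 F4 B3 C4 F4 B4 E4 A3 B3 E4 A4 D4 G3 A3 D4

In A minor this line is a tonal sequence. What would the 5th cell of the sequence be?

F4 B3 E3 F3 B3

Unit = 5 notes; the statements start on C5, B4, A4, moving down a 2nd each time.
Continuing the starts: G4 → F4.
Statement 5 starts on F4 and keeps the same diatonic contour: F4 B3 E3 F3 B3.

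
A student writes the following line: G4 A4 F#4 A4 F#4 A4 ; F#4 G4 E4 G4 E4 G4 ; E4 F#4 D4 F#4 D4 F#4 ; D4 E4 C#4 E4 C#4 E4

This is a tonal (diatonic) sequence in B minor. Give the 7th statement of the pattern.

A3 B3 G3 B3 G3 B3

Unit = 6 notes; the statements start on G4, F#4, E4, D4, moving down a 2nd each time.
Continuing the starts: C#4 → B3 → A3.
So cell 7 is A3 B3 G3 B3 G3 B3.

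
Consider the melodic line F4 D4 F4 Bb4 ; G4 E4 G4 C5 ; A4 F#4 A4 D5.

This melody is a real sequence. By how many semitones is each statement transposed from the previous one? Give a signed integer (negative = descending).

2

The 4-note cells begin on F4, G4, A4 — each up a 2nd from the last.
F4 to G4 spans +2 semitones.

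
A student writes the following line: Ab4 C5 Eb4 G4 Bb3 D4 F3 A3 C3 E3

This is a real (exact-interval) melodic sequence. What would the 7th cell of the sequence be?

D2 F#2

Taking 2-note groups, the heads are Ab4, Eb4, Bb3, F3, C3: the pattern moves down a 4th.
Extending down a 4th: G2 → D2.
Statement 7 starts on D2 and keeps the same exact contour: D2 F#2.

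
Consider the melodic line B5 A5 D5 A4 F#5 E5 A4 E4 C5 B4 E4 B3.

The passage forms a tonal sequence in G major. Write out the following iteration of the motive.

The 4-note cells begin on B5, F#5, C5 — each down a 4th from the last.
Statement 4 starts on G4 and keeps the same diatonic contour: G4 F#4 B3 F#3.

G4 F#4 B3 F#3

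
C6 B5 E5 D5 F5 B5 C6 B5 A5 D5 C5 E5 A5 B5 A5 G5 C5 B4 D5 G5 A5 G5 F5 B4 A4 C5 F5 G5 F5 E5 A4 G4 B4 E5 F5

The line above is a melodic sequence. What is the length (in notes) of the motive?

There are 35 notes; a 7-note unit gives 5 cells:
C6 B5 E5 D5 F5 B5 C6 | B5 A5 D5 C5 E5 A5 B5 | A5 G5 C5 B4 D5 G5 A5 | G5 F5 B4 A4 C5 F5 G5 | F5 E5 A4 G4 B4 E5 F5
Each cell is the previous one down a 2nd — so the unit is 7 notes.

7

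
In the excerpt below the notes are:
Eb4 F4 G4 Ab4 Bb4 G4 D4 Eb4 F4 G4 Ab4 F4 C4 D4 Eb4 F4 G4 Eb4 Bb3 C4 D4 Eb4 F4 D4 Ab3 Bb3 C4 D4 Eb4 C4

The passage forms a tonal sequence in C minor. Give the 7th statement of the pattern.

Taking 6-note groups, the heads are Eb4, D4, C4, Bb3, Ab3: the pattern moves down a 2nd.
Extending down a 2nd: G3 → F3.
From F3 the diatonic shape gives F3 G3 Ab3 Bb3 C4 Ab3.

F3 G3 Ab3 Bb3 C4 Ab3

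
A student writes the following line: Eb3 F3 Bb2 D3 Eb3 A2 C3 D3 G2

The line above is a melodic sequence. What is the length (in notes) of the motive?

There are 9 notes; a 3-note unit gives 3 cells:
Eb3 F3 Bb2 | D3 Eb3 A2 | C3 D3 G2
Every group is a transposition down a 2nd of the one before; no shorter unit works.

3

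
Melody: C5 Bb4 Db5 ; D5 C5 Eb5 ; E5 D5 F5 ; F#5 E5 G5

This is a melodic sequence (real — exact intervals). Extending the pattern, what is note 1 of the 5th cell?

The unit is 3 notes. Position-1 pitches of the 4 shown cells: C5, D5, E5, F#5.
Each moves up a 2nd; the next is G#5.

G#5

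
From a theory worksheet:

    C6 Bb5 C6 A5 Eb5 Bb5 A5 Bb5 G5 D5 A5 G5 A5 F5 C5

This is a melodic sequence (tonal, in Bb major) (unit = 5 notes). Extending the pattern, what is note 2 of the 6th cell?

D5

Grouping in 5s, the 2nd note of each cell is Bb5, A5, G5.
Carrying that down a 2nd forward: F5 → Eb5 → D5.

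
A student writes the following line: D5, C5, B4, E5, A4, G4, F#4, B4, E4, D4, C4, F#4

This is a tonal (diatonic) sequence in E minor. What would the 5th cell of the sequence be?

Unit = 4 notes; the statements start on D5, A4, E4, moving down a 4th each time.
Carrying on: B3 → F#3.
Statement 5 starts on F#3 and keeps the same diatonic contour: F#3 E3 D3 G3.

F#3 E3 D3 G3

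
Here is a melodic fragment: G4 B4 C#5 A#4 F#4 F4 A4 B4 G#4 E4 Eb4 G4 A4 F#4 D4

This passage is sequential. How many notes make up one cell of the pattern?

Try groups of 5 (3 cells in 15 notes):
G4 B4 C#5 A#4 F#4 | F4 A4 B4 G#4 E4 | Eb4 G4 A4 F#4 D4
That's a consistent down a 2nd shift per cell, and no other grouping gives one.

5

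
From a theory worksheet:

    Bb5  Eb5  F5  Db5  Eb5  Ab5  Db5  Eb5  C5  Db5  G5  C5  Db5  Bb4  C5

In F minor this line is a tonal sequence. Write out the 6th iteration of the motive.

The 5-note cells begin on Bb5, Ab5, G5 — each down a 2nd from the last.
Carrying on: F5 → Eb5 → Db5.
Statement 6 starts on Db5 and keeps the same diatonic contour: Db5 G4 Ab4 F4 G4.

Db5 G4 Ab4 F4 G4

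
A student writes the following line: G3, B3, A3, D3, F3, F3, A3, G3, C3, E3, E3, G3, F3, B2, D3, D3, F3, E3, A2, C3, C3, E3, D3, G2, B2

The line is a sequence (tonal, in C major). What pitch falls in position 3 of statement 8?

A2

The unit is 5 notes. Position-3 pitches of the 5 shown cells: A3, G3, F3, E3, D3.
Extending down a 2nd: C3 → B2 → A2.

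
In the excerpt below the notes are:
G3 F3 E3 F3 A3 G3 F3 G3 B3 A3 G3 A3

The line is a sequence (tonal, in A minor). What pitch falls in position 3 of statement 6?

With 4-note cells, note 3 of each statement runs E3, F3, G3.
Each moves up a 2nd. Continuing: A3 → B3 → C4.

C4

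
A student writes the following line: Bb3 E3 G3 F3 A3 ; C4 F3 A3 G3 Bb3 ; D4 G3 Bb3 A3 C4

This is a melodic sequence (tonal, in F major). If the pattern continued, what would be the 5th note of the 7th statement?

G4

Grouping in 5s, the 5th note of each cell is A3, Bb3, C4.
Each moves up a 2nd. Continuing: D4 → E4 → F4 → G4.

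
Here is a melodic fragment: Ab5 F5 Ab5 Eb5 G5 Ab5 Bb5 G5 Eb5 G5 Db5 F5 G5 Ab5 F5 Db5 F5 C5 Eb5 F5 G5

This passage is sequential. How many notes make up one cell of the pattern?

7

There are 21 notes; a 7-note unit gives 3 cells:
Ab5 F5 Ab5 Eb5 G5 Ab5 Bb5 | G5 Eb5 G5 Db5 F5 G5 Ab5 | F5 Db5 F5 C5 Eb5 F5 G5
Every group is a transposition down a 2nd of the one before; no shorter unit works.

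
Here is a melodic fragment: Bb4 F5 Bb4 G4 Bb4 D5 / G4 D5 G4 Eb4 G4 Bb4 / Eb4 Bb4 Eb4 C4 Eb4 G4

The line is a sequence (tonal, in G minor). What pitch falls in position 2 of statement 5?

Eb4

Grouping in 6s, the 2nd note of each cell is F5, D5, Bb4.
Each moves down a 3rd. Continuing: G4 → Eb4.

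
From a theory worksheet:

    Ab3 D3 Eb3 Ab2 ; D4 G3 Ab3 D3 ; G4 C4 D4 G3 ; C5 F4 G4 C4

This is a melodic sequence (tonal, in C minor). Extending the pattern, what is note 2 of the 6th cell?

Grouping in 4s, the 2nd note of each cell is D3, G3, C4, F4.
Extending up a 4th: Bb4 → Eb5.

Eb5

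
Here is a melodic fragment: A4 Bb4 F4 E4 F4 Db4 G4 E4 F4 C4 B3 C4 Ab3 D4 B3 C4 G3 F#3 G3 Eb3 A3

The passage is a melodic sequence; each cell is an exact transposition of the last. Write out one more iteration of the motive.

Taking 7-note groups, the heads are A4, E4, B3: the pattern moves down a 4th.
From F#3 the exact shape gives F#3 G3 D3 C#3 D3 Bb2 E3.

F#3 G3 D3 C#3 D3 Bb2 E3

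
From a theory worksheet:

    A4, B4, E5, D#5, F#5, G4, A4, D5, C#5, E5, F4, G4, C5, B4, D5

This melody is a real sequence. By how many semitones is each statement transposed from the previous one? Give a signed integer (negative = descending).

The 5-note cells begin on A4, G4, F4 — each down a 2nd from the last.
A4 to G4 spans -2 semitones.

-2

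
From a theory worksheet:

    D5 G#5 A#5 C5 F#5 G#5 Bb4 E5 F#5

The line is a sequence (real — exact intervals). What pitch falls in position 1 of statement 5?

With 3-note cells, note 1 of each statement runs D5, C5, Bb4.
Carrying that down a 2nd forward: Ab4 → Gb4.

Gb4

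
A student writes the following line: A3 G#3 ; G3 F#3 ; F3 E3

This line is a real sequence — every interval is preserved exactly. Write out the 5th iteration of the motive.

Db3 C3

Unit = 2 notes; the statements start on A3, G3, F3, moving down a 2nd each time.
Extending down a 2nd: Eb3 → Db3.
So cell 5 is Db3 C3.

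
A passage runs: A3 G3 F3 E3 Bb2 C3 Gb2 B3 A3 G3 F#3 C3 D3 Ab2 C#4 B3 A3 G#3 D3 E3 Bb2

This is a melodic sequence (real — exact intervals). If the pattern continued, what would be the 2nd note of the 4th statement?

C#4

With 7-note cells, note 2 of each statement runs G3, A3, B3.
From B3, up a 2nd gives C#4.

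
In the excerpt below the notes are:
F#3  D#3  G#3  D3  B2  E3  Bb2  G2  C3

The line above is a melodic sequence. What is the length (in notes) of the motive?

3

9 notes total. Splitting into 3 groups of 3:
F#3 D#3 G#3 | D3 B2 E3 | Bb2 G2 C3
Each cell is the previous one down a 3rd — so the unit is 3 notes.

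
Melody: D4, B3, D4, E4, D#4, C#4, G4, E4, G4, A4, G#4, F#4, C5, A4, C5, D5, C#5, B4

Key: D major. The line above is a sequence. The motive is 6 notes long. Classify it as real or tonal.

Each cell has the same semitone pattern (-3, 3, 2, -1, -2) — intervals are preserved exactly.
And D#4 lies outside D major, so the sequence is real rather than tonal.

real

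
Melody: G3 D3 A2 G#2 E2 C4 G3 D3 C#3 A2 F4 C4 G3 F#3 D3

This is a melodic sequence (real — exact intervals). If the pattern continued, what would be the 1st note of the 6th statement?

The unit is 5 notes. Position-1 pitches of the 3 shown cells: G3, C4, F4.
Carrying that up a 4th forward: Bb4 → Eb5 → Ab5.

Ab5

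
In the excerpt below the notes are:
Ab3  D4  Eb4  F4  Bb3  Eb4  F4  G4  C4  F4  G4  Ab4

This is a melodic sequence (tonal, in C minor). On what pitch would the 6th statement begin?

The 4-note cells begin on Ab3, Bb3, C4 — each up a 2nd from the last.
Extending the heads up a 2nd: D4 → Eb4 → F4.

F4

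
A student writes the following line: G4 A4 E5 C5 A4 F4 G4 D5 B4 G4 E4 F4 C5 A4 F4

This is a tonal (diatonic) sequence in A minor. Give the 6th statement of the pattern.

B3 C4 G4 E4 C4

Taking 5-note groups, the heads are G4, F4, E4: the pattern moves down a 2nd.
Continuing the starts: D4 → C4 → B3.
From B3 the diatonic shape gives B3 C4 G4 E4 C4.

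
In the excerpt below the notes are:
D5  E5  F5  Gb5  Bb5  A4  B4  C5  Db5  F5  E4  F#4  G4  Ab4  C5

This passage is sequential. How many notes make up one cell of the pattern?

15 notes total. Splitting into 3 groups of 5:
D5 E5 F5 Gb5 Bb5 | A4 B4 C5 Db5 F5 | E4 F#4 G4 Ab4 C5
Each cell is the previous one down a 4th — so the unit is 5 notes.

5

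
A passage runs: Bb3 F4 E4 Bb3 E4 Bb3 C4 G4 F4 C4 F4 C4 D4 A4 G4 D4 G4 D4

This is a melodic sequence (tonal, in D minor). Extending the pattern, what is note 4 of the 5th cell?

Grouping in 6s, the 4th note of each cell is Bb3, C4, D4.
Extending up a 2nd: E4 → F4.

F4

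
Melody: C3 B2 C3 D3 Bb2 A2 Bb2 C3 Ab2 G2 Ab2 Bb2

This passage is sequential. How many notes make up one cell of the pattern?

4

There are 12 notes; a 4-note unit gives 3 cells:
C3 B2 C3 D3 | Bb2 A2 Bb2 C3 | Ab2 G2 Ab2 Bb2
That's a consistent down a 2nd shift per cell, and no other grouping gives one.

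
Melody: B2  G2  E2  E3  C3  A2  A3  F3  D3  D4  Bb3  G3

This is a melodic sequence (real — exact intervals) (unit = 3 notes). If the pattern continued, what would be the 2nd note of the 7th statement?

With 3-note cells, note 2 of each statement runs G2, C3, F3, Bb3.
Each moves up a 4th. Continuing: Eb4 → Ab4 → Db5.

Db5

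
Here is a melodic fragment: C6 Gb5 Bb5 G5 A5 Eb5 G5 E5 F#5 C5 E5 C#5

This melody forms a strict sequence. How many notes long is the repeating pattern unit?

Try groups of 4 (3 cells in 12 notes):
C6 Gb5 Bb5 G5 | A5 Eb5 G5 E5 | F#5 C5 E5 C#5
Each cell is the previous one down a 3rd — so the unit is 4 notes.

4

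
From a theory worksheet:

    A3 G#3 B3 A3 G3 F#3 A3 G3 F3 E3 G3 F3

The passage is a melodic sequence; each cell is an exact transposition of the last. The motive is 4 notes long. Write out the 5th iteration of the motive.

Unit = 4 notes; the statements start on A3, G3, F3, moving down a 2nd each time.
Extending down a 2nd: Eb3 → Db3.
So cell 5 is Db3 C3 Eb3 Db3.

Db3 C3 Eb3 Db3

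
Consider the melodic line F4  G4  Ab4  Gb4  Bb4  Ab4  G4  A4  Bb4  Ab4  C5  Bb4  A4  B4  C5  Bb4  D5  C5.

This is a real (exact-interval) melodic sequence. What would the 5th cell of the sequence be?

C#5 D#5 E5 D5 F#5 E5

Taking 6-note groups, the heads are F4, G4, A4: the pattern moves up a 2nd.
Continuing the starts: B4 → C#5.
From C#5 the exact shape gives C#5 D#5 E5 D5 F#5 E5.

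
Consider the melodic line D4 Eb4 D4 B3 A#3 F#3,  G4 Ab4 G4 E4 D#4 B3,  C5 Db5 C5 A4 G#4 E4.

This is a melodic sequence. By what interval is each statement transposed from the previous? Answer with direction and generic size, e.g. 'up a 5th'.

up a 4th

With a 6-note motive the entries are D4, G4, C5, each up a 4th from the previous.
From D4 to G4: up a 4th.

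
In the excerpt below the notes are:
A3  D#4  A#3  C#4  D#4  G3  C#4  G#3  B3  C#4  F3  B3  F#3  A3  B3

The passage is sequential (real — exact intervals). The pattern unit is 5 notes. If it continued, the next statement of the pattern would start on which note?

Eb3

Unit = 5 notes; the statements start on A3, G3, F3, moving down a 2nd each time.
The next head, down a 2nd from F3, is Eb3.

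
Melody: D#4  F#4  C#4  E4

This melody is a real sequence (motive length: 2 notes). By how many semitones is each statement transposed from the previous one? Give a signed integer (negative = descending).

The 2-note cells begin on D#4, C#4 — each down a 2nd from the last.
Counting half-steps from D#4 to C#4: -2.

-2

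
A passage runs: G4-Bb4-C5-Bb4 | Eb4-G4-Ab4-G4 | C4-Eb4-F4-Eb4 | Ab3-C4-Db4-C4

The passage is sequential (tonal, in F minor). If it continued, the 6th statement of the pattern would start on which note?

Db3

Unit = 4 notes; the statements start on G4, Eb4, C4, Ab3, moving down a 3rd each time.
Continuing: F3 → Db3. Statement 6 starts on Db3.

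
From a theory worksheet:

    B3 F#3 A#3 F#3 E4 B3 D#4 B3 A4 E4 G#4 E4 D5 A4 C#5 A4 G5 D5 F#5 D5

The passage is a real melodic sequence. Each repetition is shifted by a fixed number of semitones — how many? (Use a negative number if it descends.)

Unit = 4 notes; the statements start on B3, E4, A4, D5, G5, moving up a 4th each time.
Counting half-steps from B3 to E4: 5.

5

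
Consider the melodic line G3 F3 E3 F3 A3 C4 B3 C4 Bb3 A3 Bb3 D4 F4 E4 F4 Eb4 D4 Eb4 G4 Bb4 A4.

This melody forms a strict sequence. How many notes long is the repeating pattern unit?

7

There are 21 notes; a 7-note unit gives 3 cells:
G3 F3 E3 F3 A3 C4 B3 | C4 Bb3 A3 Bb3 D4 F4 E4 | F4 Eb4 D4 Eb4 G4 Bb4 A4
Each cell is the previous one up a 4th — so the unit is 7 notes.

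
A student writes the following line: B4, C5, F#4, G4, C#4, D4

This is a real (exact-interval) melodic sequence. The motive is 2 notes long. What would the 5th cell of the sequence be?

Taking 2-note groups, the heads are B4, F#4, C#4: the pattern moves down a 4th.
Continuing the starts: G#3 → D#3.
Statement 5 starts on D#3 and keeps the same exact contour: D#3 E3.

D#3 E3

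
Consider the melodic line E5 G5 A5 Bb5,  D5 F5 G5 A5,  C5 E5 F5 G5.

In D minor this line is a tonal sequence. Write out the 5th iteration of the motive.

With a 4-note motive the entries are E5, D5, C5, each down a 2nd from the previous.
Extending down a 2nd: Bb4 → A4.
Statement 5 starts on A4 and keeps the same diatonic contour: A4 C5 D5 E5.

A4 C5 D5 E5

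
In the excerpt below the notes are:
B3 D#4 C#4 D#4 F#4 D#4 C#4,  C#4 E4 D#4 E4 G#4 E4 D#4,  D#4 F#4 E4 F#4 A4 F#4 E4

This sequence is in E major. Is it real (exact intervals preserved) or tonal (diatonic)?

tonal

Every note is diatonic to E major.
Cell 1 has +4 semitones from note 1 to 2, but cell 2 has +3 — the interval quality changes while the contour stays the same, which is the hallmark of a tonal sequence.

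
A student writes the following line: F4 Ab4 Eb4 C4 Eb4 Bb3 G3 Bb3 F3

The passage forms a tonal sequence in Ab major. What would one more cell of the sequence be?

The 3-note cells begin on F4, C4, G3 — each down a 4th from the last.
So cell 4 is Db3 F3 C3.

Db3 F3 C3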